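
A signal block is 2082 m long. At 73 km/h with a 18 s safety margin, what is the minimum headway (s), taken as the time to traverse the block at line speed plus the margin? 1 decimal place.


V = 73 / 3.6 = 20.2778 m/s
Block traversal time = 2082 / 20.2778 = 102.674 s
Headway = 102.674 + 18
Headway = 120.7 s

120.7


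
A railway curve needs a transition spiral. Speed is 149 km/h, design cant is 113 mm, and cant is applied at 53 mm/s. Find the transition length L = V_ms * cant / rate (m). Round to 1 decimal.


Convert speed: V = 149 / 3.6 = 41.3889 m/s
L = 41.3889 * 113 / 53
L = 4676.9444 / 53
L = 88.2 m

88.2


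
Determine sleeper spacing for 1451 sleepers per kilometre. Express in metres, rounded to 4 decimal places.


Spacing = 1000 m / number of sleepers
Spacing = 1000 / 1451
Spacing = 0.6892 m

0.6892


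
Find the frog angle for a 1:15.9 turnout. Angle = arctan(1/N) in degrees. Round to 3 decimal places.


1/N = 1/15.9 = 0.062893
angle = arctan(0.062893) = 0.06281 rad
angle = 0.06281 * 180/pi = 3.599 degrees

3.599


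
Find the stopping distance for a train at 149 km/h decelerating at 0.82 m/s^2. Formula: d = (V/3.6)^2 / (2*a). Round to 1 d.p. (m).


Convert speed: V = 149 / 3.6 = 41.3889 m/s
V^2 = 1713.0401
d = 1713.0401 / (2 * 0.82)
d = 1713.0401 / 1.64
d = 1044.5 m

1044.5


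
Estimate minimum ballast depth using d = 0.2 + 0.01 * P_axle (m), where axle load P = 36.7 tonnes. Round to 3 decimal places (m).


d = 0.2 + 0.01 * 36.7
d = 0.2 + 0.367
d = 0.567 m

0.567


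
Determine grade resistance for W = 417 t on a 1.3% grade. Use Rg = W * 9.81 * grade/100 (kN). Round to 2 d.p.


Rg = W * 9.81 * grade / 100
Rg = 417 * 9.81 * 1.3 / 100
Rg = 4090.77 * 0.013
Rg = 53.18 kN

53.18


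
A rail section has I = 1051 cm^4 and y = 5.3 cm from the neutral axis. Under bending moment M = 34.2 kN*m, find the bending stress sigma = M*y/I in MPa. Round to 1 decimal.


Convert units:
M = 34.2 kN*m = 34200000 N*mm
y = 5.3 cm = 53 mm
I = 1051 cm^4 = 10510000 mm^4
sigma = 34200000 * 53 / 10510000
sigma = 172.5 MPa

172.5


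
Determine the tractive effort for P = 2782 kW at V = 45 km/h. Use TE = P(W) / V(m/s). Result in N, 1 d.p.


Convert: P = 2782 kW = 2782000 W
V = 45 / 3.6 = 12.5 m/s
TE = 2782000 / 12.5
TE = 222560.0 N

222560.0


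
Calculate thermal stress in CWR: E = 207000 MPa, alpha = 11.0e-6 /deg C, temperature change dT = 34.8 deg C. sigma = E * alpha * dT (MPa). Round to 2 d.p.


sigma = E * alpha * dT
sigma = 207000 * 11.0e-6 * 34.8
sigma = 2.277 * 34.8
sigma = 79.24 MPa

79.24


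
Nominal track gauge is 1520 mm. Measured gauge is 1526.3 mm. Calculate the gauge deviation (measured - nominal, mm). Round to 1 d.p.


Deviation = measured - nominal
Deviation = 1526.3 - 1520
Deviation = 6.3 mm

6.3


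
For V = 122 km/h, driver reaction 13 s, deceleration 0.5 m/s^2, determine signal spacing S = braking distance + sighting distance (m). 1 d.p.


V = 122 / 3.6 = 33.8889 m/s
Braking distance = 33.8889^2 / (2*0.5) = 1148.4568 m
Sighting distance = 33.8889 * 13 = 440.5556 m
S = 1148.4568 + 440.5556 = 1589.0 m

1589.0


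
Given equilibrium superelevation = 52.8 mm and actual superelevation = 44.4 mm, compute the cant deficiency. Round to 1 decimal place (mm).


Cant deficiency = equilibrium cant - actual cant
CD = 52.8 - 44.4
CD = 8.4 mm

8.4


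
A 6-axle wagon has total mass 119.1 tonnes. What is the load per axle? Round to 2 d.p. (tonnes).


Load per axle = total weight / number of axles
Load = 119.1 / 6
Load = 19.85 tonnes

19.85


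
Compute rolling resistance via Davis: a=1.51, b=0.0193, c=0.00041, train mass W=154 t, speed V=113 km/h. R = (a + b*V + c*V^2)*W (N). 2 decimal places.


b*V = 0.0193 * 113 = 2.1809
c*V^2 = 0.00041 * 12769 = 5.23529
R_per_t = 1.51 + 2.1809 + 5.23529 = 8.92619 N/t
R_total = 8.92619 * 154 = 1374.63 N

1374.63


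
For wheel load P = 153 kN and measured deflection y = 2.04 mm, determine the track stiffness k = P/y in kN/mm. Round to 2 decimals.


Track stiffness k = P / y
k = 153 / 2.04
k = 75.00 kN/mm

75.00


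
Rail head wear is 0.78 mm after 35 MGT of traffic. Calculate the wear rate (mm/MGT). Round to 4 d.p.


Wear rate = total wear / cumulative tonnage
Rate = 0.78 / 35
Rate = 0.0223 mm/MGT

0.0223


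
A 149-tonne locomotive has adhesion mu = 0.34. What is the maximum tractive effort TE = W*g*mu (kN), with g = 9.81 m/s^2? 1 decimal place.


TE_max = W * g * mu
TE_max = 149 * 9.81 * 0.34
TE_max = 1461.69 * 0.34
TE_max = 497.0 kN

497.0


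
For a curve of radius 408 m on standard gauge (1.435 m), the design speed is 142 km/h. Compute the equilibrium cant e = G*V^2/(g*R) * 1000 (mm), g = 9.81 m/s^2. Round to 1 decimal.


Convert speed: V = 142 / 3.6 = 39.4444 m/s
Apply formula: e = 1.435 * 39.4444^2 / (9.81 * 408)
e = 1.435 * 1555.8642 / 4002.48
e = 0.55782 m = 557.8 mm

557.8


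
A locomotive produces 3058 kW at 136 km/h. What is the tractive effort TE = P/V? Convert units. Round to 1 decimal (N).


Convert: P = 3058 kW = 3058000 W
V = 136 / 3.6 = 37.7778 m/s
TE = 3058000 / 37.7778
TE = 80947.1 N

80947.1


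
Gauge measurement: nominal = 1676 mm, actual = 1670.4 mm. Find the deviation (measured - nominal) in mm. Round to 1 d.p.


Deviation = measured - nominal
Deviation = 1670.4 - 1676
Deviation = -5.6 mm

-5.6


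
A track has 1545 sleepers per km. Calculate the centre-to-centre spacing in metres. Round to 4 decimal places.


Spacing = 1000 m / number of sleepers
Spacing = 1000 / 1545
Spacing = 0.6472 m

0.6472


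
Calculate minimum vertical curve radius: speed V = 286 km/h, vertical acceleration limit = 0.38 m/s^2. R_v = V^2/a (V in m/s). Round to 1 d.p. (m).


Convert speed: V = 286 / 3.6 = 79.4444 m/s
V^2 = 6311.4198 m^2/s^2
R_v = 6311.4198 / 0.38
R_v = 16609.0 m

16609.0


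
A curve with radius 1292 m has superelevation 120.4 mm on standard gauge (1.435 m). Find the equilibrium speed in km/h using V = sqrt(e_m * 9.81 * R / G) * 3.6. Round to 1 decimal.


Convert cant: e = 120.4 mm = 0.1204 m
V_ms = sqrt(0.1204 * 9.81 * 1292 / 1.435)
V_ms = sqrt(1063.423141) = 32.6102 m/s
V = 32.6102 * 3.6 = 117.4 km/h

117.4


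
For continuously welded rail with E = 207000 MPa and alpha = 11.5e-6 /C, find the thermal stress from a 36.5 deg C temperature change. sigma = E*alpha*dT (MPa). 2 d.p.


sigma = E * alpha * dT
sigma = 207000 * 11.5e-6 * 36.5
sigma = 2.3805 * 36.5
sigma = 86.89 MPa

86.89


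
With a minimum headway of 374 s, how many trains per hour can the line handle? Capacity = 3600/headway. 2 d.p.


Capacity = 3600 / headway
Capacity = 3600 / 374
Capacity = 9.63 trains/hour

9.63


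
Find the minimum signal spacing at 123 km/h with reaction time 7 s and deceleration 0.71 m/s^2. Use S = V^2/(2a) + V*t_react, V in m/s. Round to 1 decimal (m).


V = 123 / 3.6 = 34.1667 m/s
Braking distance = 34.1667^2 / (2*0.71) = 822.0853 m
Sighting distance = 34.1667 * 7 = 239.1667 m
S = 822.0853 + 239.1667 = 1061.3 m

1061.3


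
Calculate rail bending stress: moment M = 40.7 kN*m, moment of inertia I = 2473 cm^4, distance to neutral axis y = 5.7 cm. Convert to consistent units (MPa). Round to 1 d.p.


Convert units:
M = 40.7 kN*m = 40700000 N*mm
y = 5.7 cm = 57 mm
I = 2473 cm^4 = 24730000 mm^4
sigma = 40700000 * 57 / 24730000
sigma = 93.8 MPa

93.8


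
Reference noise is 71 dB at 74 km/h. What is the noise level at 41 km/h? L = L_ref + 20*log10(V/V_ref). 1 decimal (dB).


V/V_ref = 41 / 74 = 0.554054
log10(0.554054) = -0.256448
20 * -0.256448 = -5.129
L = 71 + -5.129 = 65.9 dB

65.9


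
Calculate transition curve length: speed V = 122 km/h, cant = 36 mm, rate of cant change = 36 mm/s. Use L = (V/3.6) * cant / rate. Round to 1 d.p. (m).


Convert speed: V = 122 / 3.6 = 33.8889 m/s
L = 33.8889 * 36 / 36
L = 1220.0 / 36
L = 33.9 m

33.9


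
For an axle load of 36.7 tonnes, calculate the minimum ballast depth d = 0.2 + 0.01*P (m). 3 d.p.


d = 0.2 + 0.01 * 36.7
d = 0.2 + 0.367
d = 0.567 m

0.567


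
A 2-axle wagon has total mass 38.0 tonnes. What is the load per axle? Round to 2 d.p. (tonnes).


Load per axle = total weight / number of axles
Load = 38.0 / 2
Load = 19.00 tonnes

19.00


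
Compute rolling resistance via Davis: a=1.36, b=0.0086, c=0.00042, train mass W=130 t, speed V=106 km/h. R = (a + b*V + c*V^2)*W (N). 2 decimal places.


b*V = 0.0086 * 106 = 0.9116
c*V^2 = 0.00042 * 11236 = 4.71912
R_per_t = 1.36 + 0.9116 + 4.71912 = 6.99072 N/t
R_total = 6.99072 * 130 = 908.79 N

908.79


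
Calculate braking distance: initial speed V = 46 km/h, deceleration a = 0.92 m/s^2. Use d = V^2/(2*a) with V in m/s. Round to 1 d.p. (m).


Convert speed: V = 46 / 3.6 = 12.7778 m/s
V^2 = 163.2716
d = 163.2716 / (2 * 0.92)
d = 163.2716 / 1.84
d = 88.7 m

88.7


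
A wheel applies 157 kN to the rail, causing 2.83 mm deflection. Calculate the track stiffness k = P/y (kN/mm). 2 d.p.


Track stiffness k = P / y
k = 157 / 2.83
k = 55.48 kN/mm

55.48


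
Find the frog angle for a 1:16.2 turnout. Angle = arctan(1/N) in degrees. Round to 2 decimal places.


1/N = 1/16.2 = 0.061728
angle = arctan(0.061728) = 0.06165 rad
angle = 0.06165 * 180/pi = 3.53 degrees

3.53


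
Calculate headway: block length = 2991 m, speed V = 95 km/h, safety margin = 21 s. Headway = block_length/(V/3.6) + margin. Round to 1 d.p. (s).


V = 95 / 3.6 = 26.3889 m/s
Block traversal time = 2991 / 26.3889 = 113.3432 s
Headway = 113.3432 + 21
Headway = 134.3 s

134.3


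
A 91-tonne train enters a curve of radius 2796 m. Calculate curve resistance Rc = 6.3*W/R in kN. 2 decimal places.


Rc = 6.3 * W / R
Rc = 6.3 * 91 / 2796
Rc = 573.3 / 2796
Rc = 0.21 kN

0.21


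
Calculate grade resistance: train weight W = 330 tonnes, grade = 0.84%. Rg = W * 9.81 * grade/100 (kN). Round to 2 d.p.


Rg = W * 9.81 * grade / 100
Rg = 330 * 9.81 * 0.84 / 100
Rg = 3237.3 * 0.0084
Rg = 27.19 kN

27.19


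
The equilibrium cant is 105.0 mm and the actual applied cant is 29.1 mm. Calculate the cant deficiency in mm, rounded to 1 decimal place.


Cant deficiency = equilibrium cant - actual cant
CD = 105.0 - 29.1
CD = 75.9 mm

75.9


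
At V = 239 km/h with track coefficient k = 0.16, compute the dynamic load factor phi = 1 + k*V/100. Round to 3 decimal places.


phi = 1 + k * V / 100
phi = 1 + 0.16 * 239 / 100
phi = 1 + 0.3824
phi = 1.382

1.382


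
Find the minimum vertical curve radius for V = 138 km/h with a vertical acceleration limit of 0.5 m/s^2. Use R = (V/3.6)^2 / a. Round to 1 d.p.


Convert speed: V = 138 / 3.6 = 38.3333 m/s
V^2 = 1469.4444 m^2/s^2
R_v = 1469.4444 / 0.5
R_v = 2938.9 m

2938.9


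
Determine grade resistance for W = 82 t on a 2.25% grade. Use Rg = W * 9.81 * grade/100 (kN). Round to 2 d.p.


Rg = W * 9.81 * grade / 100
Rg = 82 * 9.81 * 2.25 / 100
Rg = 804.42 * 0.0225
Rg = 18.10 kN

18.10


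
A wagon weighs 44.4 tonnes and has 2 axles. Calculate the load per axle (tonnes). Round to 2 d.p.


Load per axle = total weight / number of axles
Load = 44.4 / 2
Load = 22.20 tonnes

22.20


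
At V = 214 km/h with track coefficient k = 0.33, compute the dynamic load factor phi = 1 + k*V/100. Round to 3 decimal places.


phi = 1 + k * V / 100
phi = 1 + 0.33 * 214 / 100
phi = 1 + 0.7062
phi = 1.706

1.706


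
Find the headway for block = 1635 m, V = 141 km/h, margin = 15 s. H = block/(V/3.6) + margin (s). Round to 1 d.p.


V = 141 / 3.6 = 39.1667 m/s
Block traversal time = 1635 / 39.1667 = 41.7447 s
Headway = 41.7447 + 15
Headway = 56.7 s

56.7


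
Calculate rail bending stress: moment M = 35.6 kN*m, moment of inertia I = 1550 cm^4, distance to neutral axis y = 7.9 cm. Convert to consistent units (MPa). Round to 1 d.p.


Convert units:
M = 35.6 kN*m = 35600000 N*mm
y = 7.9 cm = 79 mm
I = 1550 cm^4 = 15500000 mm^4
sigma = 35600000 * 79 / 15500000
sigma = 181.4 MPa

181.4


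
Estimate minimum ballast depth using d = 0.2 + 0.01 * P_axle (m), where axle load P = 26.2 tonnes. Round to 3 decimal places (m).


d = 0.2 + 0.01 * 26.2
d = 0.2 + 0.262
d = 0.462 m

0.462


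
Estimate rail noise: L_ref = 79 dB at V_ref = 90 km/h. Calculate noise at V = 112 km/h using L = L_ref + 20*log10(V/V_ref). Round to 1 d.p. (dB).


V/V_ref = 112 / 90 = 1.244444
log10(1.244444) = 0.094976
20 * 0.094976 = 1.8995
L = 79 + 1.8995 = 80.9 dB

80.9


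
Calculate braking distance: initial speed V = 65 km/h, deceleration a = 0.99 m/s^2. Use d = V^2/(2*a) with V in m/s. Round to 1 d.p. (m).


Convert speed: V = 65 / 3.6 = 18.0556 m/s
V^2 = 326.0031
d = 326.0031 / (2 * 0.99)
d = 326.0031 / 1.98
d = 164.6 m

164.6


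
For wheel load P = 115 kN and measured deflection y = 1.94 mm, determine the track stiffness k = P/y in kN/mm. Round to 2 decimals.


Track stiffness k = P / y
k = 115 / 1.94
k = 59.28 kN/mm

59.28


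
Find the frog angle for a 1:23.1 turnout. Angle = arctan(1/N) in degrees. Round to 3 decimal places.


1/N = 1/23.1 = 0.04329
angle = arctan(0.04329) = 0.043263 rad
angle = 0.043263 * 180/pi = 2.479 degrees

2.479


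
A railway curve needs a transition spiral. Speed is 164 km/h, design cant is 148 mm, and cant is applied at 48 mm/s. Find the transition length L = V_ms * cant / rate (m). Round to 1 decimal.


Convert speed: V = 164 / 3.6 = 45.5556 m/s
L = 45.5556 * 148 / 48
L = 6742.2222 / 48
L = 140.5 m

140.5


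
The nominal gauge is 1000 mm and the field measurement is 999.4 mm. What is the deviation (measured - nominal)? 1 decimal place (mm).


Deviation = measured - nominal
Deviation = 999.4 - 1000
Deviation = -0.6 mm

-0.6


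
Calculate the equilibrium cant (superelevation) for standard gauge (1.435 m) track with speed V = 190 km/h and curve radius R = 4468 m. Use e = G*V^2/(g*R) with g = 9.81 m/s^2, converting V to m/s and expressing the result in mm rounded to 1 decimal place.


Convert speed: V = 190 / 3.6 = 52.7778 m/s
Apply formula: e = 1.435 * 52.7778^2 / (9.81 * 4468)
e = 1.435 * 2785.4938 / 43831.08
e = 0.091195 m = 91.2 mm

91.2


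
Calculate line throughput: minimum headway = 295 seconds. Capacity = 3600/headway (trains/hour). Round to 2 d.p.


Capacity = 3600 / headway
Capacity = 3600 / 295
Capacity = 12.20 trains/hour

12.20


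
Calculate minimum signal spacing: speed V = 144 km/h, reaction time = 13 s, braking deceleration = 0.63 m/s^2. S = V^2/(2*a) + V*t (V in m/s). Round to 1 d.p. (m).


V = 144 / 3.6 = 40.0 m/s
Braking distance = 40.0^2 / (2*0.63) = 1269.8413 m
Sighting distance = 40.0 * 13 = 520.0 m
S = 1269.8413 + 520.0 = 1789.8 m

1789.8


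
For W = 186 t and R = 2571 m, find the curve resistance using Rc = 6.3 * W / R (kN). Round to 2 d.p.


Rc = 6.3 * W / R
Rc = 6.3 * 186 / 2571
Rc = 1171.8 / 2571
Rc = 0.46 kN

0.46


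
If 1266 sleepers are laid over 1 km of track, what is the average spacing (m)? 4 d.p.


Spacing = 1000 m / number of sleepers
Spacing = 1000 / 1266
Spacing = 0.7899 m

0.7899


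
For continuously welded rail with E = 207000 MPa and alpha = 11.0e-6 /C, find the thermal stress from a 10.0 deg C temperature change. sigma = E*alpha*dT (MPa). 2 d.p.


sigma = E * alpha * dT
sigma = 207000 * 11.0e-6 * 10.0
sigma = 2.277 * 10.0
sigma = 22.77 MPa

22.77


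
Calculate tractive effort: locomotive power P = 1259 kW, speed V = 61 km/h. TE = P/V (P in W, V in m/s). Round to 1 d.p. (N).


Convert: P = 1259 kW = 1259000 W
V = 61 / 3.6 = 16.9444 m/s
TE = 1259000 / 16.9444
TE = 74301.6 N

74301.6


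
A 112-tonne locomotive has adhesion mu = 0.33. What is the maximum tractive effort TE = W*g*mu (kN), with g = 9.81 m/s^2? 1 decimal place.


TE_max = W * g * mu
TE_max = 112 * 9.81 * 0.33
TE_max = 1098.72 * 0.33
TE_max = 362.6 kN

362.6


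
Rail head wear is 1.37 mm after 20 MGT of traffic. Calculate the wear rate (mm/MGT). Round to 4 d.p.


Wear rate = total wear / cumulative tonnage
Rate = 1.37 / 20
Rate = 0.0685 mm/MGT

0.0685


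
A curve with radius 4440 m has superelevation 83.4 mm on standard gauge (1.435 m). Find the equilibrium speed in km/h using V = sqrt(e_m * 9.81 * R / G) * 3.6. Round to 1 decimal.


Convert cant: e = 83.4 mm = 0.0834 m
V_ms = sqrt(0.0834 * 9.81 * 4440 / 1.435)
V_ms = sqrt(2531.431192) = 50.3133 m/s
V = 50.3133 * 3.6 = 181.1 km/h

181.1


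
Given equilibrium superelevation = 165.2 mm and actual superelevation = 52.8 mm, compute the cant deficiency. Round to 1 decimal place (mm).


Cant deficiency = equilibrium cant - actual cant
CD = 165.2 - 52.8
CD = 112.4 mm

112.4


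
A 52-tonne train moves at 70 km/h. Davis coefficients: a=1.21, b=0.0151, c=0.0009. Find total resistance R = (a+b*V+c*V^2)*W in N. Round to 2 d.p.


b*V = 0.0151 * 70 = 1.057
c*V^2 = 0.0009 * 4900 = 4.41
R_per_t = 1.21 + 1.057 + 4.41 = 6.677 N/t
R_total = 6.677 * 52 = 347.20 N

347.20


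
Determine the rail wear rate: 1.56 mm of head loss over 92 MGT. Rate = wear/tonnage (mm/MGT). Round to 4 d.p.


Wear rate = total wear / cumulative tonnage
Rate = 1.56 / 92
Rate = 0.0170 mm/MGT

0.0170


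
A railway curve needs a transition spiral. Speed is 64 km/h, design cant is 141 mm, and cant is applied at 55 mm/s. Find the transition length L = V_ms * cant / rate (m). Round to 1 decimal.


Convert speed: V = 64 / 3.6 = 17.7778 m/s
L = 17.7778 * 141 / 55
L = 2506.6667 / 55
L = 45.6 m

45.6


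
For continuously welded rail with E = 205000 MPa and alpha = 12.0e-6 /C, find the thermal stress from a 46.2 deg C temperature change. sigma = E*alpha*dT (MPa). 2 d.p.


sigma = E * alpha * dT
sigma = 205000 * 12.0e-6 * 46.2
sigma = 2.46 * 46.2
sigma = 113.65 MPa

113.65


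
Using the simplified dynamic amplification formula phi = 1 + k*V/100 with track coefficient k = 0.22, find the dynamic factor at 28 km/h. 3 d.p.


phi = 1 + k * V / 100
phi = 1 + 0.22 * 28 / 100
phi = 1 + 0.0616
phi = 1.062

1.062


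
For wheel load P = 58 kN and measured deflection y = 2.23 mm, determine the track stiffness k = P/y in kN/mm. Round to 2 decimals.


Track stiffness k = P / y
k = 58 / 2.23
k = 26.01 kN/mm

26.01


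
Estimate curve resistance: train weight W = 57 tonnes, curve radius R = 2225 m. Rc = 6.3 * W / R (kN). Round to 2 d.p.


Rc = 6.3 * W / R
Rc = 6.3 * 57 / 2225
Rc = 359.1 / 2225
Rc = 0.16 kN

0.16


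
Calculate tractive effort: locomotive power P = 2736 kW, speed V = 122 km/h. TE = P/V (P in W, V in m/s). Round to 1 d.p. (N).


Convert: P = 2736 kW = 2736000 W
V = 122 / 3.6 = 33.8889 m/s
TE = 2736000 / 33.8889
TE = 80734.4 N

80734.4


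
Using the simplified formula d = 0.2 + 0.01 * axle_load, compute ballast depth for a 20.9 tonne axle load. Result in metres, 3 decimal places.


d = 0.2 + 0.01 * 20.9
d = 0.2 + 0.209
d = 0.409 m

0.409


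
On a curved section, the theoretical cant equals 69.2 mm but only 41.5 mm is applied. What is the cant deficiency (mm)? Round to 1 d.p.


Cant deficiency = equilibrium cant - actual cant
CD = 69.2 - 41.5
CD = 27.7 mm

27.7


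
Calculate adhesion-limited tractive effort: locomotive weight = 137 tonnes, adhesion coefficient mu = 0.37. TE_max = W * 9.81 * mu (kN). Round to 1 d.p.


TE_max = W * g * mu
TE_max = 137 * 9.81 * 0.37
TE_max = 1343.97 * 0.37
TE_max = 497.3 kN

497.3


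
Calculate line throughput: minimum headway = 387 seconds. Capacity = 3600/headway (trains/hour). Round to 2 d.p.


Capacity = 3600 / headway
Capacity = 3600 / 387
Capacity = 9.30 trains/hour

9.30


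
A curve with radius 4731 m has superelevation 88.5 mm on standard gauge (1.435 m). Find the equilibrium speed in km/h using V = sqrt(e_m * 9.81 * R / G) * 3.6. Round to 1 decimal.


Convert cant: e = 88.5 mm = 0.0885 m
V_ms = sqrt(0.0885 * 9.81 * 4731 / 1.435)
V_ms = sqrt(2862.287969) = 53.5004 m/s
V = 53.5004 * 3.6 = 192.6 km/h

192.6


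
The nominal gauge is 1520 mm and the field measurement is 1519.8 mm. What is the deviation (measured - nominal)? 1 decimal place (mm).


Deviation = measured - nominal
Deviation = 1519.8 - 1520
Deviation = -0.2 mm

-0.2


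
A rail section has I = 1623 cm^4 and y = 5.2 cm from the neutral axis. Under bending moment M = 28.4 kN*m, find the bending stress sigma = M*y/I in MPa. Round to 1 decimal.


Convert units:
M = 28.4 kN*m = 28400000 N*mm
y = 5.2 cm = 52 mm
I = 1623 cm^4 = 16230000 mm^4
sigma = 28400000 * 52 / 16230000
sigma = 91.0 MPa

91.0


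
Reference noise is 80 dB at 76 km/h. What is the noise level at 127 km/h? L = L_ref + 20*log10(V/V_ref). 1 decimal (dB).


V/V_ref = 127 / 76 = 1.671053
log10(1.671053) = 0.22299
20 * 0.22299 = 4.4598
L = 80 + 4.4598 = 84.5 dB

84.5


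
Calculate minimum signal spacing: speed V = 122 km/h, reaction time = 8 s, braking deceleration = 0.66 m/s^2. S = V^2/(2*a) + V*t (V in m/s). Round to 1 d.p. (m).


V = 122 / 3.6 = 33.8889 m/s
Braking distance = 33.8889^2 / (2*0.66) = 870.043 m
Sighting distance = 33.8889 * 8 = 271.1111 m
S = 870.043 + 271.1111 = 1141.2 m

1141.2


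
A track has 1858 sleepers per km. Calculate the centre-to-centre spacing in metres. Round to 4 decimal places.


Spacing = 1000 m / number of sleepers
Spacing = 1000 / 1858
Spacing = 0.5382 m

0.5382


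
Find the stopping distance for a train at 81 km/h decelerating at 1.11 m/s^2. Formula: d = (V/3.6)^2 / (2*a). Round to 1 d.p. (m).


Convert speed: V = 81 / 3.6 = 22.5 m/s
V^2 = 506.25
d = 506.25 / (2 * 1.11)
d = 506.25 / 2.22
d = 228.0 m

228.0


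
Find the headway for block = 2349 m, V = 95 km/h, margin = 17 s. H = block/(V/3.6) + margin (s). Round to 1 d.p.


V = 95 / 3.6 = 26.3889 m/s
Block traversal time = 2349 / 26.3889 = 89.0147 s
Headway = 89.0147 + 17
Headway = 106.0 s

106.0


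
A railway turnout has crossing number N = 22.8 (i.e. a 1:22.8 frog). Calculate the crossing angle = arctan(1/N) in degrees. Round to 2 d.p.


1/N = 1/22.8 = 0.04386
angle = arctan(0.04386) = 0.043832 rad
angle = 0.043832 * 180/pi = 2.51 degrees

2.51


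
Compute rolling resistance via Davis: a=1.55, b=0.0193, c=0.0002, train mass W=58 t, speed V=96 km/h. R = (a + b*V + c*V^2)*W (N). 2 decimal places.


b*V = 0.0193 * 96 = 1.8528
c*V^2 = 0.0002 * 9216 = 1.8432
R_per_t = 1.55 + 1.8528 + 1.8432 = 5.246 N/t
R_total = 5.246 * 58 = 304.27 N

304.27


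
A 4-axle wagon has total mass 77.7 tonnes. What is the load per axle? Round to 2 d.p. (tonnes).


Load per axle = total weight / number of axles
Load = 77.7 / 4
Load = 19.43 tonnes

19.43


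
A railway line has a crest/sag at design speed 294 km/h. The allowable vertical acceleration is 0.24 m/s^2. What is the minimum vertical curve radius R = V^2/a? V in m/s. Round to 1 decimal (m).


Convert speed: V = 294 / 3.6 = 81.6667 m/s
V^2 = 6669.4444 m^2/s^2
R_v = 6669.4444 / 0.24
R_v = 27789.4 m

27789.4


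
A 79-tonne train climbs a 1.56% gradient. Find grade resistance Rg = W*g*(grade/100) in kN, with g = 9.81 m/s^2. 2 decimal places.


Rg = W * 9.81 * grade / 100
Rg = 79 * 9.81 * 1.56 / 100
Rg = 774.99 * 0.0156
Rg = 12.09 kN

12.09


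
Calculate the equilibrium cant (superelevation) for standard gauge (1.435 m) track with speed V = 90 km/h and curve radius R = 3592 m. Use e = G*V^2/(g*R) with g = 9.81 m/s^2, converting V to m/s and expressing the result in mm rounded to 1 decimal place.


Convert speed: V = 90 / 3.6 = 25.0 m/s
Apply formula: e = 1.435 * 25.0^2 / (9.81 * 3592)
e = 1.435 * 625.0 / 35237.52
e = 0.025452 m = 25.5 mm

25.5


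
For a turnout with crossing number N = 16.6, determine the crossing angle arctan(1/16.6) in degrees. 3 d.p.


1/N = 1/16.6 = 0.060241
angle = arctan(0.060241) = 0.060168 rad
angle = 0.060168 * 180/pi = 3.447 degrees

3.447


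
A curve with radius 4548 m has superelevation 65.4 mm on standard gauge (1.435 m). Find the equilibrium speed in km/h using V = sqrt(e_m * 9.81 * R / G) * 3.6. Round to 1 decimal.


Convert cant: e = 65.4 mm = 0.0654 m
V_ms = sqrt(0.0654 * 9.81 * 4548 / 1.435)
V_ms = sqrt(2033.364845) = 45.0928 m/s
V = 45.0928 * 3.6 = 162.3 km/h

162.3


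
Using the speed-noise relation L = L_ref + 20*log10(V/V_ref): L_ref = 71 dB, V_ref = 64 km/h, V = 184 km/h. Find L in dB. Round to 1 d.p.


V/V_ref = 184 / 64 = 2.875
log10(2.875) = 0.458638
20 * 0.458638 = 9.1728
L = 71 + 9.1728 = 80.2 dB

80.2


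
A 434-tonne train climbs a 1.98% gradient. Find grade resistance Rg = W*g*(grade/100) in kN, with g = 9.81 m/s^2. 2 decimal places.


Rg = W * 9.81 * grade / 100
Rg = 434 * 9.81 * 1.98 / 100
Rg = 4257.54 * 0.0198
Rg = 84.30 kN

84.30


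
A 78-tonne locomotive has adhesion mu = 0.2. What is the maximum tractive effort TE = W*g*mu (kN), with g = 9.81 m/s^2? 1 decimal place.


TE_max = W * g * mu
TE_max = 78 * 9.81 * 0.2
TE_max = 765.18 * 0.2
TE_max = 153.0 kN

153.0


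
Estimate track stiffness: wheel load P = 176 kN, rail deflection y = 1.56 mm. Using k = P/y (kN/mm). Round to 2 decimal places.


Track stiffness k = P / y
k = 176 / 1.56
k = 112.82 kN/mm

112.82


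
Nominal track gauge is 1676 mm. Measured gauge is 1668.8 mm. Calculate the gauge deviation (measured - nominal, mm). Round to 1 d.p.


Deviation = measured - nominal
Deviation = 1668.8 - 1676
Deviation = -7.2 mm

-7.2


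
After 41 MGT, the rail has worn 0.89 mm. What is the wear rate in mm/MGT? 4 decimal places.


Wear rate = total wear / cumulative tonnage
Rate = 0.89 / 41
Rate = 0.0217 mm/MGT

0.0217


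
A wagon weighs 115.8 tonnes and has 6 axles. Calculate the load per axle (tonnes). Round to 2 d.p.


Load per axle = total weight / number of axles
Load = 115.8 / 6
Load = 19.30 tonnes

19.30


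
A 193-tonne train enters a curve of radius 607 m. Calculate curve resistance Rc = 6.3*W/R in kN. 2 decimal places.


Rc = 6.3 * W / R
Rc = 6.3 * 193 / 607
Rc = 1215.9 / 607
Rc = 2.00 kN

2.00


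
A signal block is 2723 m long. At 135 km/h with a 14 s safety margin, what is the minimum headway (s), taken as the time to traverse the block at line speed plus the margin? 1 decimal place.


V = 135 / 3.6 = 37.5 m/s
Block traversal time = 2723 / 37.5 = 72.6133 s
Headway = 72.6133 + 14
Headway = 86.6 s

86.6


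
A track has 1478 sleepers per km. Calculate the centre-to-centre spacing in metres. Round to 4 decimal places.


Spacing = 1000 m / number of sleepers
Spacing = 1000 / 1478
Spacing = 0.6766 m

0.6766


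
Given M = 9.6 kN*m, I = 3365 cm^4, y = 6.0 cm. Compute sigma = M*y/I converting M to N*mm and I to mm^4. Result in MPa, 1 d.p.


Convert units:
M = 9.6 kN*m = 9600000 N*mm
y = 6.0 cm = 60 mm
I = 3365 cm^4 = 33650000 mm^4
sigma = 9600000 * 60 / 33650000
sigma = 17.1 MPa

17.1


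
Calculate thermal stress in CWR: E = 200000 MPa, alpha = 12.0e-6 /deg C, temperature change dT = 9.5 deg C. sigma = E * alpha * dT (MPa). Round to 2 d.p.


sigma = E * alpha * dT
sigma = 200000 * 12.0e-6 * 9.5
sigma = 2.4 * 9.5
sigma = 22.80 MPa

22.80


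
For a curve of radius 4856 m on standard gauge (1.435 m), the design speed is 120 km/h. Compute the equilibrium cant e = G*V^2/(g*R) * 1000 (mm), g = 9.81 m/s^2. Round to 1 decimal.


Convert speed: V = 120 / 3.6 = 33.3333 m/s
Apply formula: e = 1.435 * 33.3333^2 / (9.81 * 4856)
e = 1.435 * 1111.1111 / 47637.36
e = 0.03347 m = 33.5 mm

33.5


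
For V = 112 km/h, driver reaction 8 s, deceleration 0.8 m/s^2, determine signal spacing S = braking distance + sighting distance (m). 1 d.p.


V = 112 / 3.6 = 31.1111 m/s
Braking distance = 31.1111^2 / (2*0.8) = 604.9383 m
Sighting distance = 31.1111 * 8 = 248.8889 m
S = 604.9383 + 248.8889 = 853.8 m

853.8


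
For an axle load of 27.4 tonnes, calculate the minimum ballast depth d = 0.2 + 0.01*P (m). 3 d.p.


d = 0.2 + 0.01 * 27.4
d = 0.2 + 0.274
d = 0.474 m

0.474


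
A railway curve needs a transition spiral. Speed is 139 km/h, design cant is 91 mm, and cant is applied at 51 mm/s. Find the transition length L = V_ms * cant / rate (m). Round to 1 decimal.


Convert speed: V = 139 / 3.6 = 38.6111 m/s
L = 38.6111 * 91 / 51
L = 3513.6111 / 51
L = 68.9 m

68.9


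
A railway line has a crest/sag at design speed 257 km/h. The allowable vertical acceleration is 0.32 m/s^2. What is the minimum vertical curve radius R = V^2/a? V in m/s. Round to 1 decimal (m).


Convert speed: V = 257 / 3.6 = 71.3889 m/s
V^2 = 5096.3735 m^2/s^2
R_v = 5096.3735 / 0.32
R_v = 15926.2 m

15926.2


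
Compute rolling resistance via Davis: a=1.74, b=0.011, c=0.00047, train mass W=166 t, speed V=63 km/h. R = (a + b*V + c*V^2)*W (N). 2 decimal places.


b*V = 0.011 * 63 = 0.693
c*V^2 = 0.00047 * 3969 = 1.86543
R_per_t = 1.74 + 0.693 + 1.86543 = 4.29843 N/t
R_total = 4.29843 * 166 = 713.54 N

713.54


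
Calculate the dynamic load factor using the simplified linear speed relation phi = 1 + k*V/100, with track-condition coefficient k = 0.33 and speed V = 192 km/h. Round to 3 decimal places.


phi = 1 + k * V / 100
phi = 1 + 0.33 * 192 / 100
phi = 1 + 0.6336
phi = 1.634

1.634


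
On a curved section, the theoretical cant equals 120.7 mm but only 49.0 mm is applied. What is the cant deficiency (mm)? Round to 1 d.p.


Cant deficiency = equilibrium cant - actual cant
CD = 120.7 - 49.0
CD = 71.7 mm

71.7


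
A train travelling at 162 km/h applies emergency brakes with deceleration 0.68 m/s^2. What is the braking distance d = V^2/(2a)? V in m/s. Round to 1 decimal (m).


Convert speed: V = 162 / 3.6 = 45.0 m/s
V^2 = 2025.0
d = 2025.0 / (2 * 0.68)
d = 2025.0 / 1.36
d = 1489.0 m

1489.0


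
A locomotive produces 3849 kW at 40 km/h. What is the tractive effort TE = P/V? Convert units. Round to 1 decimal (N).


Convert: P = 3849 kW = 3849000 W
V = 40 / 3.6 = 11.1111 m/s
TE = 3849000 / 11.1111
TE = 346410.0 N

346410.0


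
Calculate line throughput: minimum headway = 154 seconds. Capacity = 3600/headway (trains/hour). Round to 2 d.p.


Capacity = 3600 / headway
Capacity = 3600 / 154
Capacity = 23.38 trains/hour

23.38


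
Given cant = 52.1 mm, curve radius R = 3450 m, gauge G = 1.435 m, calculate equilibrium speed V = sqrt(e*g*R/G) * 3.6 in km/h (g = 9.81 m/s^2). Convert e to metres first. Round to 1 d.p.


Convert cant: e = 52.1 mm = 0.0521 m
V_ms = sqrt(0.0521 * 9.81 * 3450 / 1.435)
V_ms = sqrt(1228.779408) = 35.0539 m/s
V = 35.0539 * 3.6 = 126.2 km/h

126.2


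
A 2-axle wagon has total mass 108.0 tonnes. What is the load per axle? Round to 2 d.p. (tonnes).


Load per axle = total weight / number of axles
Load = 108.0 / 2
Load = 54.00 tonnes

54.00


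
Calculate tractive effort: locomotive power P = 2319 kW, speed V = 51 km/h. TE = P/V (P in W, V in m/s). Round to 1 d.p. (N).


Convert: P = 2319 kW = 2319000 W
V = 51 / 3.6 = 14.1667 m/s
TE = 2319000 / 14.1667
TE = 163694.1 N

163694.1


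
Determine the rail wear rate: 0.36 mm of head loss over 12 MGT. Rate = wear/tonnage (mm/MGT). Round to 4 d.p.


Wear rate = total wear / cumulative tonnage
Rate = 0.36 / 12
Rate = 0.0300 mm/MGT

0.0300


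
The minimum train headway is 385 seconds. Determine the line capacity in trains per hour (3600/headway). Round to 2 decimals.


Capacity = 3600 / headway
Capacity = 3600 / 385
Capacity = 9.35 trains/hour

9.35


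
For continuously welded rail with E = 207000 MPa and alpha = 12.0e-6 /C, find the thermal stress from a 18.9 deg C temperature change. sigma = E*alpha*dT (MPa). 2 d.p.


sigma = E * alpha * dT
sigma = 207000 * 12.0e-6 * 18.9
sigma = 2.484 * 18.9
sigma = 46.95 MPa

46.95


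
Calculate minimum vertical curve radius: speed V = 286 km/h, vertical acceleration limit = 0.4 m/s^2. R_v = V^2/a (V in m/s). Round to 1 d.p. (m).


Convert speed: V = 286 / 3.6 = 79.4444 m/s
V^2 = 6311.4198 m^2/s^2
R_v = 6311.4198 / 0.4
R_v = 15778.5 m

15778.5


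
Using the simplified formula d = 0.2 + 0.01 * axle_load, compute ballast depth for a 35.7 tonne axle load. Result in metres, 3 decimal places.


d = 0.2 + 0.01 * 35.7
d = 0.2 + 0.357
d = 0.557 m

0.557


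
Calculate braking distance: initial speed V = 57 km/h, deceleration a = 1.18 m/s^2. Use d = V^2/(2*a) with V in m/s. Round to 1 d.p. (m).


Convert speed: V = 57 / 3.6 = 15.8333 m/s
V^2 = 250.6944
d = 250.6944 / (2 * 1.18)
d = 250.6944 / 2.36
d = 106.2 m

106.2


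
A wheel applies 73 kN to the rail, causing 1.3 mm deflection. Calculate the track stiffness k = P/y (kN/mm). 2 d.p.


Track stiffness k = P / y
k = 73 / 1.3
k = 56.15 kN/mm

56.15


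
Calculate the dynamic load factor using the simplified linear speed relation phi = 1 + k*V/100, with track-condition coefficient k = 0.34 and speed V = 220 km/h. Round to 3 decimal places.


phi = 1 + k * V / 100
phi = 1 + 0.34 * 220 / 100
phi = 1 + 0.748
phi = 1.748

1.748


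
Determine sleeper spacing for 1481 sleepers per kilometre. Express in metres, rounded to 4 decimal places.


Spacing = 1000 m / number of sleepers
Spacing = 1000 / 1481
Spacing = 0.6752 m

0.6752


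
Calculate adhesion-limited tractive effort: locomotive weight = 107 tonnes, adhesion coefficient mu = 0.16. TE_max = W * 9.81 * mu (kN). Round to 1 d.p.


TE_max = W * g * mu
TE_max = 107 * 9.81 * 0.16
TE_max = 1049.67 * 0.16
TE_max = 167.9 kN

167.9


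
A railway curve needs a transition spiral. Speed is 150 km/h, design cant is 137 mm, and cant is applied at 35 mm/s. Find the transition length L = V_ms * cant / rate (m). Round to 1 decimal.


Convert speed: V = 150 / 3.6 = 41.6667 m/s
L = 41.6667 * 137 / 35
L = 5708.3333 / 35
L = 163.1 m

163.1


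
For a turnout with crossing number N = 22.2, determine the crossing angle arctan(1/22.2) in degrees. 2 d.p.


1/N = 1/22.2 = 0.045045
angle = arctan(0.045045) = 0.045015 rad
angle = 0.045015 * 180/pi = 2.58 degrees

2.58


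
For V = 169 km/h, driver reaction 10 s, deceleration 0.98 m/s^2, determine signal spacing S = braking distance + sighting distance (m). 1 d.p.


V = 169 / 3.6 = 46.9444 m/s
Braking distance = 46.9444^2 / (2*0.98) = 1124.378 m
Sighting distance = 46.9444 * 10 = 469.4444 m
S = 1124.378 + 469.4444 = 1593.8 m

1593.8


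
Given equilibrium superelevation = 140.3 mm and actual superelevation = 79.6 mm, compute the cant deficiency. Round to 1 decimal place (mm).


Cant deficiency = equilibrium cant - actual cant
CD = 140.3 - 79.6
CD = 60.7 mm

60.7


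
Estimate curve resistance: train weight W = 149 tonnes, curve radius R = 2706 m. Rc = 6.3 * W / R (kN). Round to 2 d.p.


Rc = 6.3 * W / R
Rc = 6.3 * 149 / 2706
Rc = 938.7 / 2706
Rc = 0.35 kN

0.35


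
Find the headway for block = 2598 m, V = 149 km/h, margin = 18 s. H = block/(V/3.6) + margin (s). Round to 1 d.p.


V = 149 / 3.6 = 41.3889 m/s
Block traversal time = 2598 / 41.3889 = 62.7705 s
Headway = 62.7705 + 18
Headway = 80.8 s

80.8


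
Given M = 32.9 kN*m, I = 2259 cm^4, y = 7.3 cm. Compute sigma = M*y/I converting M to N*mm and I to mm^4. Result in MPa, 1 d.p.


Convert units:
M = 32.9 kN*m = 32900000 N*mm
y = 7.3 cm = 73 mm
I = 2259 cm^4 = 22590000 mm^4
sigma = 32900000 * 73 / 22590000
sigma = 106.3 MPa

106.3


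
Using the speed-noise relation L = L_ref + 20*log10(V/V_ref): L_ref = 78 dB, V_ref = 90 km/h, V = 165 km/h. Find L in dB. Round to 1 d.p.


V/V_ref = 165 / 90 = 1.833333
log10(1.833333) = 0.263241
20 * 0.263241 = 5.2648
L = 78 + 5.2648 = 83.3 dB

83.3


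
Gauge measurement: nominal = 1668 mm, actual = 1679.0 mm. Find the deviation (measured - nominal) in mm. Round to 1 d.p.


Deviation = measured - nominal
Deviation = 1679.0 - 1668
Deviation = 11.0 mm

11.0


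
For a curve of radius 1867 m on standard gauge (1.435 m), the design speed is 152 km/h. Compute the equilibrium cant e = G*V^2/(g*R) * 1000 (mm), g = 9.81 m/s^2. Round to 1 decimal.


Convert speed: V = 152 / 3.6 = 42.2222 m/s
Apply formula: e = 1.435 * 42.2222^2 / (9.81 * 1867)
e = 1.435 * 1782.716 / 18315.27
e = 0.139676 m = 139.7 mm

139.7


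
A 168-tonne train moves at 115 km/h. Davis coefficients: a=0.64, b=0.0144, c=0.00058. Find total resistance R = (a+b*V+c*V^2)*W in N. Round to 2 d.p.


b*V = 0.0144 * 115 = 1.656
c*V^2 = 0.00058 * 13225 = 7.6705
R_per_t = 0.64 + 1.656 + 7.6705 = 9.9665 N/t
R_total = 9.9665 * 168 = 1674.37 N

1674.37


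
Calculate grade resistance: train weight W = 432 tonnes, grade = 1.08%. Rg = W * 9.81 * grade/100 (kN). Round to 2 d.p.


Rg = W * 9.81 * grade / 100
Rg = 432 * 9.81 * 1.08 / 100
Rg = 4237.92 * 0.0108
Rg = 45.77 kN

45.77


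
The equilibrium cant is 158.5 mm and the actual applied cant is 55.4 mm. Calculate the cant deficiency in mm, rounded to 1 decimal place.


Cant deficiency = equilibrium cant - actual cant
CD = 158.5 - 55.4
CD = 103.1 mm

103.1


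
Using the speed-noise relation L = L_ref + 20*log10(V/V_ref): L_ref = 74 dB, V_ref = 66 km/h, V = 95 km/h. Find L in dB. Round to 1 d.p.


V/V_ref = 95 / 66 = 1.439394
log10(1.439394) = 0.15818
20 * 0.15818 = 3.1636
L = 74 + 3.1636 = 77.2 dB

77.2


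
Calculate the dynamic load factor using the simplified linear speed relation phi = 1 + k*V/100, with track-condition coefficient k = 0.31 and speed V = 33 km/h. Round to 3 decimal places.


phi = 1 + k * V / 100
phi = 1 + 0.31 * 33 / 100
phi = 1 + 0.1023
phi = 1.102

1.102


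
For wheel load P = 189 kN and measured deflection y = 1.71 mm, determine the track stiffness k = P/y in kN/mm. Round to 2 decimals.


Track stiffness k = P / y
k = 189 / 1.71
k = 110.53 kN/mm

110.53


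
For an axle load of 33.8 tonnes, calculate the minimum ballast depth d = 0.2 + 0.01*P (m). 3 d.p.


d = 0.2 + 0.01 * 33.8
d = 0.2 + 0.338
d = 0.538 m

0.538


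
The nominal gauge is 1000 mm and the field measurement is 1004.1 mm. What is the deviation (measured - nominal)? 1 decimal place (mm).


Deviation = measured - nominal
Deviation = 1004.1 - 1000
Deviation = 4.1 mm

4.1


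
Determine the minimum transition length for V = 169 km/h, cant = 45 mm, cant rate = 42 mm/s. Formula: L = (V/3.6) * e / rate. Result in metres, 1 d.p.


Convert speed: V = 169 / 3.6 = 46.9444 m/s
L = 46.9444 * 45 / 42
L = 2112.5 / 42
L = 50.3 m

50.3


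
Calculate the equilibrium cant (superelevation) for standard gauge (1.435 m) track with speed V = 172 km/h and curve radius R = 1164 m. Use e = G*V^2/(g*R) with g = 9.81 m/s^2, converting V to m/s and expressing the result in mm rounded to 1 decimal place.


Convert speed: V = 172 / 3.6 = 47.7778 m/s
Apply formula: e = 1.435 * 47.7778^2 / (9.81 * 1164)
e = 1.435 * 2282.716 / 11418.84
e = 0.286868 m = 286.9 mm

286.9


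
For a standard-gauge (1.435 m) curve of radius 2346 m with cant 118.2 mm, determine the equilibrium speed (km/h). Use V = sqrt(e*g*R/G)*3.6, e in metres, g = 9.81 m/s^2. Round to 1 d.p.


Convert cant: e = 118.2 mm = 0.1182 m
V_ms = sqrt(0.1182 * 9.81 * 2346 / 1.435)
V_ms = sqrt(1895.66936) = 43.5393 m/s
V = 43.5393 * 3.6 = 156.7 km/h

156.7


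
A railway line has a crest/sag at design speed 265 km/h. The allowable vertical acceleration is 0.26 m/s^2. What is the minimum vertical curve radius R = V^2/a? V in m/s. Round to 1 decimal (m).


Convert speed: V = 265 / 3.6 = 73.6111 m/s
V^2 = 5418.5957 m^2/s^2
R_v = 5418.5957 / 0.26
R_v = 20840.8 m

20840.8


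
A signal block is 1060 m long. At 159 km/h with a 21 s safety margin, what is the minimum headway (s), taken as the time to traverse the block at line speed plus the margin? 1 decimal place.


V = 159 / 3.6 = 44.1667 m/s
Block traversal time = 1060 / 44.1667 = 24.0 s
Headway = 24.0 + 21
Headway = 45.0 s

45.0


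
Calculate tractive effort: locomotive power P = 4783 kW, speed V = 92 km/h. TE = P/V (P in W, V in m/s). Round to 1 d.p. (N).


Convert: P = 4783 kW = 4783000 W
V = 92 / 3.6 = 25.5556 m/s
TE = 4783000 / 25.5556
TE = 187160.9 N

187160.9


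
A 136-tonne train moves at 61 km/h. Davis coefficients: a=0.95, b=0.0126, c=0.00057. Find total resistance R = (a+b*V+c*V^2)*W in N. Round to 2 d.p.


b*V = 0.0126 * 61 = 0.7686
c*V^2 = 0.00057 * 3721 = 2.12097
R_per_t = 0.95 + 0.7686 + 2.12097 = 3.83957 N/t
R_total = 3.83957 * 136 = 522.18 N

522.18
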